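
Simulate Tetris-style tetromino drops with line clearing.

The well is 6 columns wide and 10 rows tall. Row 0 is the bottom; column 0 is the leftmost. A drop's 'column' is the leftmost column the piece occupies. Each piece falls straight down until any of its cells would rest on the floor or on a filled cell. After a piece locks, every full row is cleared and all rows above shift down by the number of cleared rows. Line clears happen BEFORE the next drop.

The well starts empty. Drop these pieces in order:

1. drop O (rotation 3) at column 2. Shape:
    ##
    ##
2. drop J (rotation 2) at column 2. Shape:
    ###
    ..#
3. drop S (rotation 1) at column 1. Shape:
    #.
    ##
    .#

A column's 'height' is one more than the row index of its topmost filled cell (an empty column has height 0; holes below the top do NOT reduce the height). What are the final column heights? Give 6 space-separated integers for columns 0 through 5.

Answer: 0 6 5 3 3 0

Derivation:
Drop 1: O rot3 at col 2 lands with bottom-row=0; cleared 0 line(s) (total 0); column heights now [0 0 2 2 0 0], max=2
Drop 2: J rot2 at col 2 lands with bottom-row=1; cleared 0 line(s) (total 0); column heights now [0 0 3 3 3 0], max=3
Drop 3: S rot1 at col 1 lands with bottom-row=3; cleared 0 line(s) (total 0); column heights now [0 6 5 3 3 0], max=6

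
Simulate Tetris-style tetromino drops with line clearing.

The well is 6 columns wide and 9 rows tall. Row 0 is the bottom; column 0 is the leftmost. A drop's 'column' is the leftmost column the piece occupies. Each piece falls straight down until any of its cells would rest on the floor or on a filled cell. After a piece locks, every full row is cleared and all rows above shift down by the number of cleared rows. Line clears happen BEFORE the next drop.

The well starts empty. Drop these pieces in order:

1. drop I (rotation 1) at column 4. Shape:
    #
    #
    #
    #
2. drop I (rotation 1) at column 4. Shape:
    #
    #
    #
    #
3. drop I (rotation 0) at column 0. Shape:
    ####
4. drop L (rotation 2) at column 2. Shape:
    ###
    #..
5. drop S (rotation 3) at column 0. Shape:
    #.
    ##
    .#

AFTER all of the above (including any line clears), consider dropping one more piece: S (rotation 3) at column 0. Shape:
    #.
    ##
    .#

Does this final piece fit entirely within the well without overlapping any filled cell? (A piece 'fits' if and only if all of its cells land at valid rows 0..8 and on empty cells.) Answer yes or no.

Drop 1: I rot1 at col 4 lands with bottom-row=0; cleared 0 line(s) (total 0); column heights now [0 0 0 0 4 0], max=4
Drop 2: I rot1 at col 4 lands with bottom-row=4; cleared 0 line(s) (total 0); column heights now [0 0 0 0 8 0], max=8
Drop 3: I rot0 at col 0 lands with bottom-row=0; cleared 0 line(s) (total 0); column heights now [1 1 1 1 8 0], max=8
Drop 4: L rot2 at col 2 lands with bottom-row=7; cleared 0 line(s) (total 0); column heights now [1 1 9 9 9 0], max=9
Drop 5: S rot3 at col 0 lands with bottom-row=1; cleared 0 line(s) (total 0); column heights now [4 3 9 9 9 0], max=9
Test piece S rot3 at col 0 (width 2): heights before test = [4 3 9 9 9 0]; fits = True

Answer: yes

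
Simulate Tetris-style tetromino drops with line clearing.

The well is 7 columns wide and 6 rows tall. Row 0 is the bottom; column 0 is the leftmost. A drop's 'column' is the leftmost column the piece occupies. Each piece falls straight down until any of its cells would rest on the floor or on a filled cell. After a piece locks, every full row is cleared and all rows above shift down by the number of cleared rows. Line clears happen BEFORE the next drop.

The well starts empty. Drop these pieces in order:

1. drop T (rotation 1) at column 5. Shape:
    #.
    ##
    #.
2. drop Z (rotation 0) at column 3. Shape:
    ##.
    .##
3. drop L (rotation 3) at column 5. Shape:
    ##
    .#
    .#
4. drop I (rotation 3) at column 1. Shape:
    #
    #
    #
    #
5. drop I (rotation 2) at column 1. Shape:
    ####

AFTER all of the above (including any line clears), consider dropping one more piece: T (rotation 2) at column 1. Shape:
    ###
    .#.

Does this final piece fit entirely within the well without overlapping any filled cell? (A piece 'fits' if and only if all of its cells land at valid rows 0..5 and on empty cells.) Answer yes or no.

Drop 1: T rot1 at col 5 lands with bottom-row=0; cleared 0 line(s) (total 0); column heights now [0 0 0 0 0 3 2], max=3
Drop 2: Z rot0 at col 3 lands with bottom-row=3; cleared 0 line(s) (total 0); column heights now [0 0 0 5 5 4 2], max=5
Drop 3: L rot3 at col 5 lands with bottom-row=2; cleared 0 line(s) (total 0); column heights now [0 0 0 5 5 5 5], max=5
Drop 4: I rot3 at col 1 lands with bottom-row=0; cleared 0 line(s) (total 0); column heights now [0 4 0 5 5 5 5], max=5
Drop 5: I rot2 at col 1 lands with bottom-row=5; cleared 0 line(s) (total 0); column heights now [0 6 6 6 6 5 5], max=6
Test piece T rot2 at col 1 (width 3): heights before test = [0 6 6 6 6 5 5]; fits = False

Answer: no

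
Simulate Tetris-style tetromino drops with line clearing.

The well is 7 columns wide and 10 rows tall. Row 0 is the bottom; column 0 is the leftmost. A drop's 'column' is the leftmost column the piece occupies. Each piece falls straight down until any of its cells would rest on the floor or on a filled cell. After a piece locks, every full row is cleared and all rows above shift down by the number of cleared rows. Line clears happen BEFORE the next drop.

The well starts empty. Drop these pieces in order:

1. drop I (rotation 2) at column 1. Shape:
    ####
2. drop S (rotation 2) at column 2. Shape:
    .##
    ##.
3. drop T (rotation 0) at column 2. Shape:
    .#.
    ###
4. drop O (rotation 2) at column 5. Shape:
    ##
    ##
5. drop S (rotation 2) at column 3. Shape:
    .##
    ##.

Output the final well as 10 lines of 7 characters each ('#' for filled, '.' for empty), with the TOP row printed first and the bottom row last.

Answer: .......
.......
.......
....##.
...##..
...#...
..###..
...##..
..##.##
.######

Derivation:
Drop 1: I rot2 at col 1 lands with bottom-row=0; cleared 0 line(s) (total 0); column heights now [0 1 1 1 1 0 0], max=1
Drop 2: S rot2 at col 2 lands with bottom-row=1; cleared 0 line(s) (total 0); column heights now [0 1 2 3 3 0 0], max=3
Drop 3: T rot0 at col 2 lands with bottom-row=3; cleared 0 line(s) (total 0); column heights now [0 1 4 5 4 0 0], max=5
Drop 4: O rot2 at col 5 lands with bottom-row=0; cleared 0 line(s) (total 0); column heights now [0 1 4 5 4 2 2], max=5
Drop 5: S rot2 at col 3 lands with bottom-row=5; cleared 0 line(s) (total 0); column heights now [0 1 4 6 7 7 2], max=7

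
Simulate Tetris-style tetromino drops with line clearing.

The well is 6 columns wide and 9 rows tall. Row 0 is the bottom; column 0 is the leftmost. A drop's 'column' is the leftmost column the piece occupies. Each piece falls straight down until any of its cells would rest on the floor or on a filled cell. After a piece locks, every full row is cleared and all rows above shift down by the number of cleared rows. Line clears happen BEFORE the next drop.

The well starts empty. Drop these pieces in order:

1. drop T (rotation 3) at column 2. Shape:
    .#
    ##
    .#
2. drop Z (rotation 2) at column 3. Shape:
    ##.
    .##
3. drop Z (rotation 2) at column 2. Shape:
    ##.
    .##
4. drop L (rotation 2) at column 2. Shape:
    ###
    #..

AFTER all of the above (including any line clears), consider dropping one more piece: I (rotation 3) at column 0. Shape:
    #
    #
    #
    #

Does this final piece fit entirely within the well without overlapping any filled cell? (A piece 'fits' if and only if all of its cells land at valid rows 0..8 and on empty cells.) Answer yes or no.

Drop 1: T rot3 at col 2 lands with bottom-row=0; cleared 0 line(s) (total 0); column heights now [0 0 2 3 0 0], max=3
Drop 2: Z rot2 at col 3 lands with bottom-row=2; cleared 0 line(s) (total 0); column heights now [0 0 2 4 4 3], max=4
Drop 3: Z rot2 at col 2 lands with bottom-row=4; cleared 0 line(s) (total 0); column heights now [0 0 6 6 5 3], max=6
Drop 4: L rot2 at col 2 lands with bottom-row=6; cleared 0 line(s) (total 0); column heights now [0 0 8 8 8 3], max=8
Test piece I rot3 at col 0 (width 1): heights before test = [0 0 8 8 8 3]; fits = True

Answer: yes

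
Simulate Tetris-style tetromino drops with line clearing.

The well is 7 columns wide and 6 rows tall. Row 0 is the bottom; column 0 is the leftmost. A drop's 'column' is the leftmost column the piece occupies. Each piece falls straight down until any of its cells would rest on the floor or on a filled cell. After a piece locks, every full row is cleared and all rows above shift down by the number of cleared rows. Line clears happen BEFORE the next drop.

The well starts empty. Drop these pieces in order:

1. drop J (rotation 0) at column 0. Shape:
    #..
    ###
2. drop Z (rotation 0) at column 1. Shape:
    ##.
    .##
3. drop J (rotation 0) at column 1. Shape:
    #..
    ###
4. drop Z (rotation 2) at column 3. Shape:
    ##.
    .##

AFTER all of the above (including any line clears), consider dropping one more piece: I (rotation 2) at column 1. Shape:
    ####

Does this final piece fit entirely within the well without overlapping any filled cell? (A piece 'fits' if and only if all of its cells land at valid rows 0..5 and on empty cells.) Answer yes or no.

Drop 1: J rot0 at col 0 lands with bottom-row=0; cleared 0 line(s) (total 0); column heights now [2 1 1 0 0 0 0], max=2
Drop 2: Z rot0 at col 1 lands with bottom-row=1; cleared 0 line(s) (total 0); column heights now [2 3 3 2 0 0 0], max=3
Drop 3: J rot0 at col 1 lands with bottom-row=3; cleared 0 line(s) (total 0); column heights now [2 5 4 4 0 0 0], max=5
Drop 4: Z rot2 at col 3 lands with bottom-row=3; cleared 0 line(s) (total 0); column heights now [2 5 4 5 5 4 0], max=5
Test piece I rot2 at col 1 (width 4): heights before test = [2 5 4 5 5 4 0]; fits = True

Answer: yes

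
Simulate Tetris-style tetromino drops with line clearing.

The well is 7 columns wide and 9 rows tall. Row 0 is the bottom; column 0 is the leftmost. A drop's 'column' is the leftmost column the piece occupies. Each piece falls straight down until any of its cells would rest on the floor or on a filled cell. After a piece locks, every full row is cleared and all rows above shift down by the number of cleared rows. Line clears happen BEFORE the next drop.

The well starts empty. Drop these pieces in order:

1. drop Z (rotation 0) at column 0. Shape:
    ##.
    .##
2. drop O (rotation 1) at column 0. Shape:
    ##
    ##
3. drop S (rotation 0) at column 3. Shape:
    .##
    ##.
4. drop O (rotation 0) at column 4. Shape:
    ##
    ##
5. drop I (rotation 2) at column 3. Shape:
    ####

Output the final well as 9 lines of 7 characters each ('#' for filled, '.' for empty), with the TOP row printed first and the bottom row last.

Drop 1: Z rot0 at col 0 lands with bottom-row=0; cleared 0 line(s) (total 0); column heights now [2 2 1 0 0 0 0], max=2
Drop 2: O rot1 at col 0 lands with bottom-row=2; cleared 0 line(s) (total 0); column heights now [4 4 1 0 0 0 0], max=4
Drop 3: S rot0 at col 3 lands with bottom-row=0; cleared 0 line(s) (total 0); column heights now [4 4 1 1 2 2 0], max=4
Drop 4: O rot0 at col 4 lands with bottom-row=2; cleared 0 line(s) (total 0); column heights now [4 4 1 1 4 4 0], max=4
Drop 5: I rot2 at col 3 lands with bottom-row=4; cleared 0 line(s) (total 0); column heights now [4 4 1 5 5 5 5], max=5

Answer: .......
.......
.......
.......
...####
##..##.
##..##.
##..##.
.####..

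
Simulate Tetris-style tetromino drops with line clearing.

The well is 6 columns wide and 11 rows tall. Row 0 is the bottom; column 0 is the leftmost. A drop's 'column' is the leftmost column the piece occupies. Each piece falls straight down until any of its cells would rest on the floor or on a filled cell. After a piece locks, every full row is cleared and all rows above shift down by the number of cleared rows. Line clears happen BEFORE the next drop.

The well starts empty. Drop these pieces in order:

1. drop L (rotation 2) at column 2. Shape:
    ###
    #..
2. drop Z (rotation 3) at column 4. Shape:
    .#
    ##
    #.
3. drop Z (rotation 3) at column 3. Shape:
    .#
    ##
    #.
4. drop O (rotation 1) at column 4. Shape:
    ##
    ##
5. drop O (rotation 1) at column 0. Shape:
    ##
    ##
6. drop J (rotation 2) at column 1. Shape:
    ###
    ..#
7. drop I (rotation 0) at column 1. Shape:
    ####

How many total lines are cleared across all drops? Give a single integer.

Drop 1: L rot2 at col 2 lands with bottom-row=0; cleared 0 line(s) (total 0); column heights now [0 0 2 2 2 0], max=2
Drop 2: Z rot3 at col 4 lands with bottom-row=2; cleared 0 line(s) (total 0); column heights now [0 0 2 2 4 5], max=5
Drop 3: Z rot3 at col 3 lands with bottom-row=3; cleared 0 line(s) (total 0); column heights now [0 0 2 5 6 5], max=6
Drop 4: O rot1 at col 4 lands with bottom-row=6; cleared 0 line(s) (total 0); column heights now [0 0 2 5 8 8], max=8
Drop 5: O rot1 at col 0 lands with bottom-row=0; cleared 0 line(s) (total 0); column heights now [2 2 2 5 8 8], max=8
Drop 6: J rot2 at col 1 lands with bottom-row=5; cleared 0 line(s) (total 0); column heights now [2 7 7 7 8 8], max=8
Drop 7: I rot0 at col 1 lands with bottom-row=8; cleared 0 line(s) (total 0); column heights now [2 9 9 9 9 8], max=9

Answer: 0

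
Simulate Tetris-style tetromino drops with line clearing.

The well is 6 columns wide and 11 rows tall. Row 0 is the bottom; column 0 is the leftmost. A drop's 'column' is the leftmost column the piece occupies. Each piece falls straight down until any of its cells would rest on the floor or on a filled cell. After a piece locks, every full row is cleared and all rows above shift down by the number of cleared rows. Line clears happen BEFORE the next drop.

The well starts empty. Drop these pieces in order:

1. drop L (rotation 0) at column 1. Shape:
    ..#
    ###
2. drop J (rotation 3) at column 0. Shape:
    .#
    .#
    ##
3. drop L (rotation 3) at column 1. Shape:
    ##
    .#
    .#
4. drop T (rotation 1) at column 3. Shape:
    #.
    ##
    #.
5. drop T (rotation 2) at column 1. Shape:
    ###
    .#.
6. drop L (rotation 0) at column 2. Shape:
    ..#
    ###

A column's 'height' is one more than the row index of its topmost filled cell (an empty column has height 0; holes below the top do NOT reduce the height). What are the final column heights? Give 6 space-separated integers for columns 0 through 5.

Drop 1: L rot0 at col 1 lands with bottom-row=0; cleared 0 line(s) (total 0); column heights now [0 1 1 2 0 0], max=2
Drop 2: J rot3 at col 0 lands with bottom-row=1; cleared 0 line(s) (total 0); column heights now [2 4 1 2 0 0], max=4
Drop 3: L rot3 at col 1 lands with bottom-row=2; cleared 0 line(s) (total 0); column heights now [2 5 5 2 0 0], max=5
Drop 4: T rot1 at col 3 lands with bottom-row=2; cleared 0 line(s) (total 0); column heights now [2 5 5 5 4 0], max=5
Drop 5: T rot2 at col 1 lands with bottom-row=5; cleared 0 line(s) (total 0); column heights now [2 7 7 7 4 0], max=7
Drop 6: L rot0 at col 2 lands with bottom-row=7; cleared 0 line(s) (total 0); column heights now [2 7 8 8 9 0], max=9

Answer: 2 7 8 8 9 0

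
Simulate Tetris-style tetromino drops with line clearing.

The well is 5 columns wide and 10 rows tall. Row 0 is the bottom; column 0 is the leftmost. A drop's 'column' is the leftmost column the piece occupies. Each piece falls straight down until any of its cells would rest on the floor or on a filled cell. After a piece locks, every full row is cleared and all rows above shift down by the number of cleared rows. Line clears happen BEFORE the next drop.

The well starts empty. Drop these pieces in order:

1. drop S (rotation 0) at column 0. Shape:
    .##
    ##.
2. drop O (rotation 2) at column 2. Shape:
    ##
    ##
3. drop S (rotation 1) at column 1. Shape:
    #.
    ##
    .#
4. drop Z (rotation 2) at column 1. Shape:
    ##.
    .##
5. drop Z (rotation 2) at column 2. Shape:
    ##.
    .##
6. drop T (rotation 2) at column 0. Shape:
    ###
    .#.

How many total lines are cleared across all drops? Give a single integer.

Answer: 0

Derivation:
Drop 1: S rot0 at col 0 lands with bottom-row=0; cleared 0 line(s) (total 0); column heights now [1 2 2 0 0], max=2
Drop 2: O rot2 at col 2 lands with bottom-row=2; cleared 0 line(s) (total 0); column heights now [1 2 4 4 0], max=4
Drop 3: S rot1 at col 1 lands with bottom-row=4; cleared 0 line(s) (total 0); column heights now [1 7 6 4 0], max=7
Drop 4: Z rot2 at col 1 lands with bottom-row=6; cleared 0 line(s) (total 0); column heights now [1 8 8 7 0], max=8
Drop 5: Z rot2 at col 2 lands with bottom-row=7; cleared 0 line(s) (total 0); column heights now [1 8 9 9 8], max=9
Drop 6: T rot2 at col 0 lands with bottom-row=8; cleared 0 line(s) (total 0); column heights now [10 10 10 9 8], max=10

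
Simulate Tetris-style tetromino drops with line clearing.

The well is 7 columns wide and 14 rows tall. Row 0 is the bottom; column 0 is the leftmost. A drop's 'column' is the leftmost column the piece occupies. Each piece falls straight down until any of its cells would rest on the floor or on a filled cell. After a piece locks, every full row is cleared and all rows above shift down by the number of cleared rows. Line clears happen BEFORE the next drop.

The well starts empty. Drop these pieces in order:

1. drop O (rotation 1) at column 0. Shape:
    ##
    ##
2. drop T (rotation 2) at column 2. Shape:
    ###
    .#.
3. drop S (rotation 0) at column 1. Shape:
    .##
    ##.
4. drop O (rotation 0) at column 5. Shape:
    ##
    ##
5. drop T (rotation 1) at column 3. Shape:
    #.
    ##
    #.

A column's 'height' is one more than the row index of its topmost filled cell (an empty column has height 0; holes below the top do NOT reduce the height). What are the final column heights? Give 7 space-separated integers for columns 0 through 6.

Drop 1: O rot1 at col 0 lands with bottom-row=0; cleared 0 line(s) (total 0); column heights now [2 2 0 0 0 0 0], max=2
Drop 2: T rot2 at col 2 lands with bottom-row=0; cleared 0 line(s) (total 0); column heights now [2 2 2 2 2 0 0], max=2
Drop 3: S rot0 at col 1 lands with bottom-row=2; cleared 0 line(s) (total 0); column heights now [2 3 4 4 2 0 0], max=4
Drop 4: O rot0 at col 5 lands with bottom-row=0; cleared 1 line(s) (total 1); column heights now [1 2 3 3 0 1 1], max=3
Drop 5: T rot1 at col 3 lands with bottom-row=3; cleared 0 line(s) (total 1); column heights now [1 2 3 6 5 1 1], max=6

Answer: 1 2 3 6 5 1 1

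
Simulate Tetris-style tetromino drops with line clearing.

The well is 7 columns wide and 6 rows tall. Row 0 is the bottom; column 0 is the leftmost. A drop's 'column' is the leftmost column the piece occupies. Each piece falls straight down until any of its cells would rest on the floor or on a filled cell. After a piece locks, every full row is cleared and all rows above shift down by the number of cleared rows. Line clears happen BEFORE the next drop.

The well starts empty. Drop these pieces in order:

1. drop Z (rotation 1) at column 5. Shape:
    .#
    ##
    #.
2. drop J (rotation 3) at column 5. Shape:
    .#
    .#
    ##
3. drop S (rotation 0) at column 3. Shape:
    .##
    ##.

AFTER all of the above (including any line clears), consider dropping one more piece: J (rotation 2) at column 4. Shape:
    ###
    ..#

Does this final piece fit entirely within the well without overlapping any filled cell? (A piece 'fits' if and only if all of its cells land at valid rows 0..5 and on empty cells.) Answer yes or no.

Answer: no

Derivation:
Drop 1: Z rot1 at col 5 lands with bottom-row=0; cleared 0 line(s) (total 0); column heights now [0 0 0 0 0 2 3], max=3
Drop 2: J rot3 at col 5 lands with bottom-row=3; cleared 0 line(s) (total 0); column heights now [0 0 0 0 0 4 6], max=6
Drop 3: S rot0 at col 3 lands with bottom-row=3; cleared 0 line(s) (total 0); column heights now [0 0 0 4 5 5 6], max=6
Test piece J rot2 at col 4 (width 3): heights before test = [0 0 0 4 5 5 6]; fits = False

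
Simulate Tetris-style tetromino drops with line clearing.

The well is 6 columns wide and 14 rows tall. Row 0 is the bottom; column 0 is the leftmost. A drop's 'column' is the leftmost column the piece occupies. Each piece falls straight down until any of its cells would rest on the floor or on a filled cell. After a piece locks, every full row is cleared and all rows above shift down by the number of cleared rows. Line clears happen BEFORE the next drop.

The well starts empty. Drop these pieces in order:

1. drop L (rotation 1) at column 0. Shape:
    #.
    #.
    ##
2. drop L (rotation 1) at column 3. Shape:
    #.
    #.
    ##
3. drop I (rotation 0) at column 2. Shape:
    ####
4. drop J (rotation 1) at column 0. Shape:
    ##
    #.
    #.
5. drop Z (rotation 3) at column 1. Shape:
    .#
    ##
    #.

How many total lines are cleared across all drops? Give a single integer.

Drop 1: L rot1 at col 0 lands with bottom-row=0; cleared 0 line(s) (total 0); column heights now [3 1 0 0 0 0], max=3
Drop 2: L rot1 at col 3 lands with bottom-row=0; cleared 0 line(s) (total 0); column heights now [3 1 0 3 1 0], max=3
Drop 3: I rot0 at col 2 lands with bottom-row=3; cleared 0 line(s) (total 0); column heights now [3 1 4 4 4 4], max=4
Drop 4: J rot1 at col 0 lands with bottom-row=3; cleared 0 line(s) (total 0); column heights now [6 6 4 4 4 4], max=6
Drop 5: Z rot3 at col 1 lands with bottom-row=6; cleared 0 line(s) (total 0); column heights now [6 8 9 4 4 4], max=9

Answer: 0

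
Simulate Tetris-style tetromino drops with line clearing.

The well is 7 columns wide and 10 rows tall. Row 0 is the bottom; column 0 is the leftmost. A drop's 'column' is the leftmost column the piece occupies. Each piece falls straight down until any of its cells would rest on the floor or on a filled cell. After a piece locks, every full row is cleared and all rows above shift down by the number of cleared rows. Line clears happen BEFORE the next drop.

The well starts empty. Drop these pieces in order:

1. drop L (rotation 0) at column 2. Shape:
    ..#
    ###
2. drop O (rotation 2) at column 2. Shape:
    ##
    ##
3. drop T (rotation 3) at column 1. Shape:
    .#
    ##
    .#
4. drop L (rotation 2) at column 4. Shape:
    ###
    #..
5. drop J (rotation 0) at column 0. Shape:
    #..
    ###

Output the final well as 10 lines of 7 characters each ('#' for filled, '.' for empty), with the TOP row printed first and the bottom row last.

Drop 1: L rot0 at col 2 lands with bottom-row=0; cleared 0 line(s) (total 0); column heights now [0 0 1 1 2 0 0], max=2
Drop 2: O rot2 at col 2 lands with bottom-row=1; cleared 0 line(s) (total 0); column heights now [0 0 3 3 2 0 0], max=3
Drop 3: T rot3 at col 1 lands with bottom-row=3; cleared 0 line(s) (total 0); column heights now [0 5 6 3 2 0 0], max=6
Drop 4: L rot2 at col 4 lands with bottom-row=2; cleared 0 line(s) (total 0); column heights now [0 5 6 3 4 4 4], max=6
Drop 5: J rot0 at col 0 lands with bottom-row=6; cleared 0 line(s) (total 0); column heights now [8 7 7 3 4 4 4], max=8

Answer: .......
.......
#......
###....
..#....
.##....
..#.###
..###..
..###..
..###..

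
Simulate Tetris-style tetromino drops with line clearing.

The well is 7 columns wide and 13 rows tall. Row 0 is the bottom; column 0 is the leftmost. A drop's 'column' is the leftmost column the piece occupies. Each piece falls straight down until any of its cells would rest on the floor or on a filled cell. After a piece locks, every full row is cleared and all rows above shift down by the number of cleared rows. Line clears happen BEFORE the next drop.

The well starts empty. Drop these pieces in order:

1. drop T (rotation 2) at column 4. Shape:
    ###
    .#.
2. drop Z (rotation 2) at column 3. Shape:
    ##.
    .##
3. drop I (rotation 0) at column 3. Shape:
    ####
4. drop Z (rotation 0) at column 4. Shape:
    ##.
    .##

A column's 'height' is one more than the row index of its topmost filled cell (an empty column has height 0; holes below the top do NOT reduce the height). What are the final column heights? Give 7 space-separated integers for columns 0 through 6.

Answer: 0 0 0 5 7 7 6

Derivation:
Drop 1: T rot2 at col 4 lands with bottom-row=0; cleared 0 line(s) (total 0); column heights now [0 0 0 0 2 2 2], max=2
Drop 2: Z rot2 at col 3 lands with bottom-row=2; cleared 0 line(s) (total 0); column heights now [0 0 0 4 4 3 2], max=4
Drop 3: I rot0 at col 3 lands with bottom-row=4; cleared 0 line(s) (total 0); column heights now [0 0 0 5 5 5 5], max=5
Drop 4: Z rot0 at col 4 lands with bottom-row=5; cleared 0 line(s) (total 0); column heights now [0 0 0 5 7 7 6], max=7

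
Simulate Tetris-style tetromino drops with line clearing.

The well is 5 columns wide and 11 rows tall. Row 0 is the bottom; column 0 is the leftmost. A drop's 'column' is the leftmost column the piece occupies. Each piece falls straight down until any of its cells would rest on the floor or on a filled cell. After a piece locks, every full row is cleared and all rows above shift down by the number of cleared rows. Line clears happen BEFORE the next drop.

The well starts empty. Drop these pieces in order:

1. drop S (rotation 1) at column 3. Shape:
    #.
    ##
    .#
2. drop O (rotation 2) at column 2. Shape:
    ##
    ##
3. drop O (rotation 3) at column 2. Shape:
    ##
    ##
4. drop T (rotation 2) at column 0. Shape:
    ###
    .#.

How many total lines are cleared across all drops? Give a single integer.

Answer: 0

Derivation:
Drop 1: S rot1 at col 3 lands with bottom-row=0; cleared 0 line(s) (total 0); column heights now [0 0 0 3 2], max=3
Drop 2: O rot2 at col 2 lands with bottom-row=3; cleared 0 line(s) (total 0); column heights now [0 0 5 5 2], max=5
Drop 3: O rot3 at col 2 lands with bottom-row=5; cleared 0 line(s) (total 0); column heights now [0 0 7 7 2], max=7
Drop 4: T rot2 at col 0 lands with bottom-row=6; cleared 0 line(s) (total 0); column heights now [8 8 8 7 2], max=8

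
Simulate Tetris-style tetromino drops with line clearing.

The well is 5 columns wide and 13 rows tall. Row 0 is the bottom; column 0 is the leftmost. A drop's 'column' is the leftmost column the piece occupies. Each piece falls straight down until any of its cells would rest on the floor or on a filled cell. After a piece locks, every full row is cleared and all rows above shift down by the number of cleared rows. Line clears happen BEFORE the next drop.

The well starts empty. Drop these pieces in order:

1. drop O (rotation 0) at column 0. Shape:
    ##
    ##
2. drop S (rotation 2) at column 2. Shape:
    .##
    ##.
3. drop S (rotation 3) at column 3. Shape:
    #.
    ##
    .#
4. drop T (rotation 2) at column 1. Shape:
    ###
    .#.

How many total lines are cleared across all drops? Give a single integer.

Answer: 0

Derivation:
Drop 1: O rot0 at col 0 lands with bottom-row=0; cleared 0 line(s) (total 0); column heights now [2 2 0 0 0], max=2
Drop 2: S rot2 at col 2 lands with bottom-row=0; cleared 0 line(s) (total 0); column heights now [2 2 1 2 2], max=2
Drop 3: S rot3 at col 3 lands with bottom-row=2; cleared 0 line(s) (total 0); column heights now [2 2 1 5 4], max=5
Drop 4: T rot2 at col 1 lands with bottom-row=4; cleared 0 line(s) (total 0); column heights now [2 6 6 6 4], max=6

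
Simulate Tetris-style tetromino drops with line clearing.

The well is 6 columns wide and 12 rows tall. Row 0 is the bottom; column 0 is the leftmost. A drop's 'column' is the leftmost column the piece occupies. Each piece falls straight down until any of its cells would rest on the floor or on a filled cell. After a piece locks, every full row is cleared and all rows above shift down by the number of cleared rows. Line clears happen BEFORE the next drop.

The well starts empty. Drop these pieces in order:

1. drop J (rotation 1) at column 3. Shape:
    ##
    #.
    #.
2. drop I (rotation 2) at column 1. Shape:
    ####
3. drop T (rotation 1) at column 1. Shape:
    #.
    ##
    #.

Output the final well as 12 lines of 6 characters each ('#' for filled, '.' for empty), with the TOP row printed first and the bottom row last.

Answer: ......
......
......
......
......
.#....
.##...
.#....
.####.
...##.
...#..
...#..

Derivation:
Drop 1: J rot1 at col 3 lands with bottom-row=0; cleared 0 line(s) (total 0); column heights now [0 0 0 3 3 0], max=3
Drop 2: I rot2 at col 1 lands with bottom-row=3; cleared 0 line(s) (total 0); column heights now [0 4 4 4 4 0], max=4
Drop 3: T rot1 at col 1 lands with bottom-row=4; cleared 0 line(s) (total 0); column heights now [0 7 6 4 4 0], max=7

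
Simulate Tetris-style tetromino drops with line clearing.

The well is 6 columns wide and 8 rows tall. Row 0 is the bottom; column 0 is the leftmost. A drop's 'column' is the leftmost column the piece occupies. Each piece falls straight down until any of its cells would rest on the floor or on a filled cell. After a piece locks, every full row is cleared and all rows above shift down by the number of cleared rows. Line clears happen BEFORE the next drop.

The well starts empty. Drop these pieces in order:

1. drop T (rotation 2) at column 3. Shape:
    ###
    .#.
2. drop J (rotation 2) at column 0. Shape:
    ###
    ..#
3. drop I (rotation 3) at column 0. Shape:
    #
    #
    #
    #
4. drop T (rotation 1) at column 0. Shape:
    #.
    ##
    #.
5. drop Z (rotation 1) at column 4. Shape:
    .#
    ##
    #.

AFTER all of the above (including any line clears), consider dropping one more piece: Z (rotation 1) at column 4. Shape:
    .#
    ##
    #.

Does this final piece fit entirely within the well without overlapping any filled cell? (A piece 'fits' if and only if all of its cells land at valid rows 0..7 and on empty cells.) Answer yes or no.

Answer: yes

Derivation:
Drop 1: T rot2 at col 3 lands with bottom-row=0; cleared 0 line(s) (total 0); column heights now [0 0 0 2 2 2], max=2
Drop 2: J rot2 at col 0 lands with bottom-row=0; cleared 1 line(s) (total 1); column heights now [0 0 1 0 1 0], max=1
Drop 3: I rot3 at col 0 lands with bottom-row=0; cleared 0 line(s) (total 1); column heights now [4 0 1 0 1 0], max=4
Drop 4: T rot1 at col 0 lands with bottom-row=4; cleared 0 line(s) (total 1); column heights now [7 6 1 0 1 0], max=7
Drop 5: Z rot1 at col 4 lands with bottom-row=1; cleared 0 line(s) (total 1); column heights now [7 6 1 0 3 4], max=7
Test piece Z rot1 at col 4 (width 2): heights before test = [7 6 1 0 3 4]; fits = True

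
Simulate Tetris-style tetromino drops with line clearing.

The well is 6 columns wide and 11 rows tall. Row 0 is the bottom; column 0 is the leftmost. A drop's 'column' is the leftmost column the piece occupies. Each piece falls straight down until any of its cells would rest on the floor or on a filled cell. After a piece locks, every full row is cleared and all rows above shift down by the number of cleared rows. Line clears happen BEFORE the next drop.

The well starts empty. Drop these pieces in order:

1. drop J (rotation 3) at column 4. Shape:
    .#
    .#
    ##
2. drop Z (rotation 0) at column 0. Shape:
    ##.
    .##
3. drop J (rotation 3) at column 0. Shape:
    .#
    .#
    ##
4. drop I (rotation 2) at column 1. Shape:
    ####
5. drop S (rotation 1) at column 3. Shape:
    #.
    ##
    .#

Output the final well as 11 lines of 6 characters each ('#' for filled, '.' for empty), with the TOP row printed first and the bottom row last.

Answer: ......
......
...#..
...##.
....#.
.####.
.#....
.#....
##...#
##...#
.##.##

Derivation:
Drop 1: J rot3 at col 4 lands with bottom-row=0; cleared 0 line(s) (total 0); column heights now [0 0 0 0 1 3], max=3
Drop 2: Z rot0 at col 0 lands with bottom-row=0; cleared 0 line(s) (total 0); column heights now [2 2 1 0 1 3], max=3
Drop 3: J rot3 at col 0 lands with bottom-row=2; cleared 0 line(s) (total 0); column heights now [3 5 1 0 1 3], max=5
Drop 4: I rot2 at col 1 lands with bottom-row=5; cleared 0 line(s) (total 0); column heights now [3 6 6 6 6 3], max=6
Drop 5: S rot1 at col 3 lands with bottom-row=6; cleared 0 line(s) (total 0); column heights now [3 6 6 9 8 3], max=9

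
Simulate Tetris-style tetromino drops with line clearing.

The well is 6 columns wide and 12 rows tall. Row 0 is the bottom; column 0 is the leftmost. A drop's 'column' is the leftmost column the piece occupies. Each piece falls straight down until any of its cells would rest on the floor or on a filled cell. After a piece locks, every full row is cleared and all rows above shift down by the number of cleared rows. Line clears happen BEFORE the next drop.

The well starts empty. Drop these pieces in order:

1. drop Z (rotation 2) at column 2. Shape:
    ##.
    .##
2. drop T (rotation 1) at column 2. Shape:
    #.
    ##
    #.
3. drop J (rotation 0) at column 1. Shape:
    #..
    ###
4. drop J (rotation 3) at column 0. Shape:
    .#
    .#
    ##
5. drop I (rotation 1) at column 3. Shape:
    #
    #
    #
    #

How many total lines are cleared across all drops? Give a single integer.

Answer: 0

Derivation:
Drop 1: Z rot2 at col 2 lands with bottom-row=0; cleared 0 line(s) (total 0); column heights now [0 0 2 2 1 0], max=2
Drop 2: T rot1 at col 2 lands with bottom-row=2; cleared 0 line(s) (total 0); column heights now [0 0 5 4 1 0], max=5
Drop 3: J rot0 at col 1 lands with bottom-row=5; cleared 0 line(s) (total 0); column heights now [0 7 6 6 1 0], max=7
Drop 4: J rot3 at col 0 lands with bottom-row=7; cleared 0 line(s) (total 0); column heights now [8 10 6 6 1 0], max=10
Drop 5: I rot1 at col 3 lands with bottom-row=6; cleared 0 line(s) (total 0); column heights now [8 10 6 10 1 0], max=10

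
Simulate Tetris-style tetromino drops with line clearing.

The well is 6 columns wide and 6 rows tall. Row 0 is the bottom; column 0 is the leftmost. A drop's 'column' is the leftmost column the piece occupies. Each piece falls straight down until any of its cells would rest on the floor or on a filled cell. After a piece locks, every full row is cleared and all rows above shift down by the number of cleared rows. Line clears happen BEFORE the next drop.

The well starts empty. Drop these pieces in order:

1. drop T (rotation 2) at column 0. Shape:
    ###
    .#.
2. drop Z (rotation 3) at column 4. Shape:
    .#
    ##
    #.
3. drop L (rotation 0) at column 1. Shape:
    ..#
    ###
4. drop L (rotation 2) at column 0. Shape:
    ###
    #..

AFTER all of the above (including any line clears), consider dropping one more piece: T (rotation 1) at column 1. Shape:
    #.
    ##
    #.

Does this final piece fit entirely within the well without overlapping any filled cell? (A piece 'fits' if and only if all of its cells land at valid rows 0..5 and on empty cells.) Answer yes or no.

Answer: no

Derivation:
Drop 1: T rot2 at col 0 lands with bottom-row=0; cleared 0 line(s) (total 0); column heights now [2 2 2 0 0 0], max=2
Drop 2: Z rot3 at col 4 lands with bottom-row=0; cleared 0 line(s) (total 0); column heights now [2 2 2 0 2 3], max=3
Drop 3: L rot0 at col 1 lands with bottom-row=2; cleared 0 line(s) (total 0); column heights now [2 3 3 4 2 3], max=4
Drop 4: L rot2 at col 0 lands with bottom-row=2; cleared 0 line(s) (total 0); column heights now [4 4 4 4 2 3], max=4
Test piece T rot1 at col 1 (width 2): heights before test = [4 4 4 4 2 3]; fits = False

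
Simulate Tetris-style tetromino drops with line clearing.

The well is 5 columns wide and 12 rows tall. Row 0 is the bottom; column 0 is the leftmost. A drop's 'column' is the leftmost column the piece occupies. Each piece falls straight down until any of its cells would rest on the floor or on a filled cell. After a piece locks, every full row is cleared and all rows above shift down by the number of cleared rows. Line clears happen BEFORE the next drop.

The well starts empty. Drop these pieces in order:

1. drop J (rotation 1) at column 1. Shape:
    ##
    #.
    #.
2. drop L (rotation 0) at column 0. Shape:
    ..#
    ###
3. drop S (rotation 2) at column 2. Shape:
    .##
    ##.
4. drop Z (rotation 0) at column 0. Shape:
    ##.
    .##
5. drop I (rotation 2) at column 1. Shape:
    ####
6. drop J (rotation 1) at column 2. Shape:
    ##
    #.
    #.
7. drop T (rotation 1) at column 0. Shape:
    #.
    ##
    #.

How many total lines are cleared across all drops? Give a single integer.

Answer: 1

Derivation:
Drop 1: J rot1 at col 1 lands with bottom-row=0; cleared 0 line(s) (total 0); column heights now [0 3 3 0 0], max=3
Drop 2: L rot0 at col 0 lands with bottom-row=3; cleared 0 line(s) (total 0); column heights now [4 4 5 0 0], max=5
Drop 3: S rot2 at col 2 lands with bottom-row=5; cleared 0 line(s) (total 0); column heights now [4 4 6 7 7], max=7
Drop 4: Z rot0 at col 0 lands with bottom-row=6; cleared 0 line(s) (total 0); column heights now [8 8 7 7 7], max=8
Drop 5: I rot2 at col 1 lands with bottom-row=8; cleared 0 line(s) (total 0); column heights now [8 9 9 9 9], max=9
Drop 6: J rot1 at col 2 lands with bottom-row=9; cleared 0 line(s) (total 0); column heights now [8 9 12 12 9], max=12
Drop 7: T rot1 at col 0 lands with bottom-row=8; cleared 1 line(s) (total 1); column heights now [10 9 11 11 7], max=11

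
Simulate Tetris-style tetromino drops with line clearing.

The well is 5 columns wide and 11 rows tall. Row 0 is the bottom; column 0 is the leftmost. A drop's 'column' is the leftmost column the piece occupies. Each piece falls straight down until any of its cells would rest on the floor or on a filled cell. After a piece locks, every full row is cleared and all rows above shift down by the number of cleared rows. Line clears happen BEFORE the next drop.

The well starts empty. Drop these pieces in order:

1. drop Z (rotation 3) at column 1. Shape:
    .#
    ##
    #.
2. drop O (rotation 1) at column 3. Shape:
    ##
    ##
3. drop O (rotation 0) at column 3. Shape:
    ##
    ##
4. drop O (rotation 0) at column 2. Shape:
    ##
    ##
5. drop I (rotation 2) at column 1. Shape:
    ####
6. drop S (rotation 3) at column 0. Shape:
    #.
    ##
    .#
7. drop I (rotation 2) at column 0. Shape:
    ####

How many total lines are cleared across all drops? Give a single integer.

Drop 1: Z rot3 at col 1 lands with bottom-row=0; cleared 0 line(s) (total 0); column heights now [0 2 3 0 0], max=3
Drop 2: O rot1 at col 3 lands with bottom-row=0; cleared 0 line(s) (total 0); column heights now [0 2 3 2 2], max=3
Drop 3: O rot0 at col 3 lands with bottom-row=2; cleared 0 line(s) (total 0); column heights now [0 2 3 4 4], max=4
Drop 4: O rot0 at col 2 lands with bottom-row=4; cleared 0 line(s) (total 0); column heights now [0 2 6 6 4], max=6
Drop 5: I rot2 at col 1 lands with bottom-row=6; cleared 0 line(s) (total 0); column heights now [0 7 7 7 7], max=7
Drop 6: S rot3 at col 0 lands with bottom-row=7; cleared 0 line(s) (total 0); column heights now [10 9 7 7 7], max=10
Drop 7: I rot2 at col 0 lands with bottom-row=10; cleared 0 line(s) (total 0); column heights now [11 11 11 11 7], max=11

Answer: 0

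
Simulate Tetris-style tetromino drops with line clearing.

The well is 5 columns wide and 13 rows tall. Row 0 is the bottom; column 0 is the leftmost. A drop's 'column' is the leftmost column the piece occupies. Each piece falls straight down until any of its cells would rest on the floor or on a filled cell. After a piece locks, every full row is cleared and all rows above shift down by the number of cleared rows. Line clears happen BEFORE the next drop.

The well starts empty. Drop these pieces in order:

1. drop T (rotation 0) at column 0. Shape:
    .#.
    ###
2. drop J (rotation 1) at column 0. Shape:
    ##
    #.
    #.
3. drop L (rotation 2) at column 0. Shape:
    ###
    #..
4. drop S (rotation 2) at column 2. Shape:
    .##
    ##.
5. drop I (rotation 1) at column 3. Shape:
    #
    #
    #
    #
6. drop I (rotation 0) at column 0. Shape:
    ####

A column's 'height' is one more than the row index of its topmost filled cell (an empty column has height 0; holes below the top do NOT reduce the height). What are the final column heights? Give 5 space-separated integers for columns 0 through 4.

Answer: 13 13 13 13 8

Derivation:
Drop 1: T rot0 at col 0 lands with bottom-row=0; cleared 0 line(s) (total 0); column heights now [1 2 1 0 0], max=2
Drop 2: J rot1 at col 0 lands with bottom-row=1; cleared 0 line(s) (total 0); column heights now [4 4 1 0 0], max=4
Drop 3: L rot2 at col 0 lands with bottom-row=4; cleared 0 line(s) (total 0); column heights now [6 6 6 0 0], max=6
Drop 4: S rot2 at col 2 lands with bottom-row=6; cleared 0 line(s) (total 0); column heights now [6 6 7 8 8], max=8
Drop 5: I rot1 at col 3 lands with bottom-row=8; cleared 0 line(s) (total 0); column heights now [6 6 7 12 8], max=12
Drop 6: I rot0 at col 0 lands with bottom-row=12; cleared 0 line(s) (total 0); column heights now [13 13 13 13 8], max=13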